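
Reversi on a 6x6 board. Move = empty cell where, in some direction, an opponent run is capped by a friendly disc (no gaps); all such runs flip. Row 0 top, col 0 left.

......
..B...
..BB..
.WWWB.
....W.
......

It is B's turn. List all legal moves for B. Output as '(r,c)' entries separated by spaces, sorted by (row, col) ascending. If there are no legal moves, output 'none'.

(2,0): no bracket -> illegal
(2,1): no bracket -> illegal
(2,4): no bracket -> illegal
(3,0): flips 3 -> legal
(3,5): no bracket -> illegal
(4,0): flips 1 -> legal
(4,1): flips 1 -> legal
(4,2): flips 1 -> legal
(4,3): flips 1 -> legal
(4,5): no bracket -> illegal
(5,3): no bracket -> illegal
(5,4): flips 1 -> legal
(5,5): flips 2 -> legal

Answer: (3,0) (4,0) (4,1) (4,2) (4,3) (5,4) (5,5)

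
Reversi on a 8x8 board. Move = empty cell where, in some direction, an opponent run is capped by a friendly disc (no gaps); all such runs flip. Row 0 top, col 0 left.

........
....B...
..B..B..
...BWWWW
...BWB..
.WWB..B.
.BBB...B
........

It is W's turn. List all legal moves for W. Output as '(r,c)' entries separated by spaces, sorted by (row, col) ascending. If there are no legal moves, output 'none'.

Answer: (0,3) (1,1) (1,5) (1,6) (3,2) (4,2) (4,6) (5,4) (5,5) (7,0) (7,1) (7,2) (7,3) (7,4)

Derivation:
(0,3): flips 2 -> legal
(0,4): no bracket -> illegal
(0,5): no bracket -> illegal
(1,1): flips 2 -> legal
(1,2): no bracket -> illegal
(1,3): no bracket -> illegal
(1,5): flips 1 -> legal
(1,6): flips 1 -> legal
(2,1): no bracket -> illegal
(2,3): no bracket -> illegal
(2,4): no bracket -> illegal
(2,6): no bracket -> illegal
(3,1): no bracket -> illegal
(3,2): flips 1 -> legal
(4,2): flips 1 -> legal
(4,6): flips 1 -> legal
(4,7): no bracket -> illegal
(5,0): no bracket -> illegal
(5,4): flips 2 -> legal
(5,5): flips 1 -> legal
(5,7): no bracket -> illegal
(6,0): no bracket -> illegal
(6,4): no bracket -> illegal
(6,5): no bracket -> illegal
(6,6): no bracket -> illegal
(7,0): flips 1 -> legal
(7,1): flips 3 -> legal
(7,2): flips 1 -> legal
(7,3): flips 1 -> legal
(7,4): flips 1 -> legal
(7,6): no bracket -> illegal
(7,7): no bracket -> illegal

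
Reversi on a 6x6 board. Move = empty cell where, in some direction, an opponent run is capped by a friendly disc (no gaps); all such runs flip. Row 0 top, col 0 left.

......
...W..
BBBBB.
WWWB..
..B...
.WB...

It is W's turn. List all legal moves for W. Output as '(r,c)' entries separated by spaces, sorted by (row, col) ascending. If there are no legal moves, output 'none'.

(1,0): flips 2 -> legal
(1,1): flips 1 -> legal
(1,2): flips 2 -> legal
(1,4): flips 1 -> legal
(1,5): flips 3 -> legal
(2,5): no bracket -> illegal
(3,4): flips 1 -> legal
(3,5): flips 1 -> legal
(4,1): no bracket -> illegal
(4,3): flips 2 -> legal
(4,4): no bracket -> illegal
(5,3): flips 2 -> legal

Answer: (1,0) (1,1) (1,2) (1,4) (1,5) (3,4) (3,5) (4,3) (5,3)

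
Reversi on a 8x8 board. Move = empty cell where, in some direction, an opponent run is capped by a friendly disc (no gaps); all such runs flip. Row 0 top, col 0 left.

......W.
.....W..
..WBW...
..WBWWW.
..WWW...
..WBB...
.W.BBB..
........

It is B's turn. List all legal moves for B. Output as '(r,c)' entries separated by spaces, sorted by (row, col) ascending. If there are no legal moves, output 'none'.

(0,4): no bracket -> illegal
(0,5): no bracket -> illegal
(0,7): no bracket -> illegal
(1,1): flips 1 -> legal
(1,2): no bracket -> illegal
(1,3): no bracket -> illegal
(1,4): flips 3 -> legal
(1,6): no bracket -> illegal
(1,7): no bracket -> illegal
(2,1): flips 3 -> legal
(2,5): flips 1 -> legal
(2,6): flips 2 -> legal
(2,7): no bracket -> illegal
(3,1): flips 2 -> legal
(3,7): flips 3 -> legal
(4,1): flips 2 -> legal
(4,5): flips 1 -> legal
(4,6): no bracket -> illegal
(4,7): no bracket -> illegal
(5,0): no bracket -> illegal
(5,1): flips 2 -> legal
(5,5): flips 1 -> legal
(6,0): no bracket -> illegal
(6,2): no bracket -> illegal
(7,0): no bracket -> illegal
(7,1): no bracket -> illegal
(7,2): no bracket -> illegal

Answer: (1,1) (1,4) (2,1) (2,5) (2,6) (3,1) (3,7) (4,1) (4,5) (5,1) (5,5)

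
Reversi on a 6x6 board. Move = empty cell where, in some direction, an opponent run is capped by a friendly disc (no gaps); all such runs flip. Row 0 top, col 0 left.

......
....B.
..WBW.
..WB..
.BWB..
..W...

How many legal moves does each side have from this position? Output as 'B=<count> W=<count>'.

-- B to move --
(1,1): flips 1 -> legal
(1,2): no bracket -> illegal
(1,3): no bracket -> illegal
(1,5): flips 1 -> legal
(2,1): flips 2 -> legal
(2,5): flips 1 -> legal
(3,1): flips 1 -> legal
(3,4): flips 1 -> legal
(3,5): no bracket -> illegal
(5,1): flips 1 -> legal
(5,3): no bracket -> illegal
B mobility = 7
-- W to move --
(0,3): no bracket -> illegal
(0,4): flips 1 -> legal
(0,5): flips 2 -> legal
(1,2): no bracket -> illegal
(1,3): no bracket -> illegal
(1,5): no bracket -> illegal
(2,5): no bracket -> illegal
(3,0): flips 1 -> legal
(3,1): no bracket -> illegal
(3,4): flips 2 -> legal
(4,0): flips 1 -> legal
(4,4): flips 2 -> legal
(5,0): flips 1 -> legal
(5,1): no bracket -> illegal
(5,3): no bracket -> illegal
(5,4): flips 1 -> legal
W mobility = 8

Answer: B=7 W=8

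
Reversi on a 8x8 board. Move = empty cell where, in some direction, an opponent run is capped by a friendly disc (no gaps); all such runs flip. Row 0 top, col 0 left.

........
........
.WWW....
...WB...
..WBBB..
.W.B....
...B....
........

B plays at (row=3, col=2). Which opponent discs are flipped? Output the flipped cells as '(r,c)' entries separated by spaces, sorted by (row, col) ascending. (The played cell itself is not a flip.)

Dir NW: opp run (2,1), next='.' -> no flip
Dir N: opp run (2,2), next='.' -> no flip
Dir NE: opp run (2,3), next='.' -> no flip
Dir W: first cell '.' (not opp) -> no flip
Dir E: opp run (3,3) capped by B -> flip
Dir SW: first cell '.' (not opp) -> no flip
Dir S: opp run (4,2), next='.' -> no flip
Dir SE: first cell 'B' (not opp) -> no flip

Answer: (3,3)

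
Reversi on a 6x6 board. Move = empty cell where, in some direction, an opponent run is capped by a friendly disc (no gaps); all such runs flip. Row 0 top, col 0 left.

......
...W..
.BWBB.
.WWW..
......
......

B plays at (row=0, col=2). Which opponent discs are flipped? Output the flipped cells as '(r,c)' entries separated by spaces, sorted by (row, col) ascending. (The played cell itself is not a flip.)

Dir NW: edge -> no flip
Dir N: edge -> no flip
Dir NE: edge -> no flip
Dir W: first cell '.' (not opp) -> no flip
Dir E: first cell '.' (not opp) -> no flip
Dir SW: first cell '.' (not opp) -> no flip
Dir S: first cell '.' (not opp) -> no flip
Dir SE: opp run (1,3) capped by B -> flip

Answer: (1,3)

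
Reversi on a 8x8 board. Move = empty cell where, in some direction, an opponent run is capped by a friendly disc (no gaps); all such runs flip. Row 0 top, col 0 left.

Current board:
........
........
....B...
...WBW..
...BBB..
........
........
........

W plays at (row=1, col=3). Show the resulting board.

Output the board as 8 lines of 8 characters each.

Answer: ........
...W....
....W...
...WBW..
...BBB..
........
........
........

Derivation:
Place W at (1,3); scan 8 dirs for brackets.
Dir NW: first cell '.' (not opp) -> no flip
Dir N: first cell '.' (not opp) -> no flip
Dir NE: first cell '.' (not opp) -> no flip
Dir W: first cell '.' (not opp) -> no flip
Dir E: first cell '.' (not opp) -> no flip
Dir SW: first cell '.' (not opp) -> no flip
Dir S: first cell '.' (not opp) -> no flip
Dir SE: opp run (2,4) capped by W -> flip
All flips: (2,4)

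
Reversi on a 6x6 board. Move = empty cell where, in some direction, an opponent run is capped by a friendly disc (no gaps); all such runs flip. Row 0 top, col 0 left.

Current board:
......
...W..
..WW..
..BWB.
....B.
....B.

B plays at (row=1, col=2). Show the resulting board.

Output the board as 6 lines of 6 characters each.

Answer: ......
..BW..
..BB..
..BWB.
....B.
....B.

Derivation:
Place B at (1,2); scan 8 dirs for brackets.
Dir NW: first cell '.' (not opp) -> no flip
Dir N: first cell '.' (not opp) -> no flip
Dir NE: first cell '.' (not opp) -> no flip
Dir W: first cell '.' (not opp) -> no flip
Dir E: opp run (1,3), next='.' -> no flip
Dir SW: first cell '.' (not opp) -> no flip
Dir S: opp run (2,2) capped by B -> flip
Dir SE: opp run (2,3) capped by B -> flip
All flips: (2,2) (2,3)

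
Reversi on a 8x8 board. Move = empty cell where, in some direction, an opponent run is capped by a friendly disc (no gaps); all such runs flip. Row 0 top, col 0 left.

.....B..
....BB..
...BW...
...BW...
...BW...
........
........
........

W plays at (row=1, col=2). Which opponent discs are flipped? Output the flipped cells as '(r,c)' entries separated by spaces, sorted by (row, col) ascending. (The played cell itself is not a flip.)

Answer: (2,3)

Derivation:
Dir NW: first cell '.' (not opp) -> no flip
Dir N: first cell '.' (not opp) -> no flip
Dir NE: first cell '.' (not opp) -> no flip
Dir W: first cell '.' (not opp) -> no flip
Dir E: first cell '.' (not opp) -> no flip
Dir SW: first cell '.' (not opp) -> no flip
Dir S: first cell '.' (not opp) -> no flip
Dir SE: opp run (2,3) capped by W -> flip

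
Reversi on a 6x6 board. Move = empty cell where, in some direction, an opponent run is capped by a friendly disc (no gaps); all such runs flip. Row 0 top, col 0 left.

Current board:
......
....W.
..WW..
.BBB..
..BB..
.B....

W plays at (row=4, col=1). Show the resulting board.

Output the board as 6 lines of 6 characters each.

Place W at (4,1); scan 8 dirs for brackets.
Dir NW: first cell '.' (not opp) -> no flip
Dir N: opp run (3,1), next='.' -> no flip
Dir NE: opp run (3,2) capped by W -> flip
Dir W: first cell '.' (not opp) -> no flip
Dir E: opp run (4,2) (4,3), next='.' -> no flip
Dir SW: first cell '.' (not opp) -> no flip
Dir S: opp run (5,1), next=edge -> no flip
Dir SE: first cell '.' (not opp) -> no flip
All flips: (3,2)

Answer: ......
....W.
..WW..
.BWB..
.WBB..
.B....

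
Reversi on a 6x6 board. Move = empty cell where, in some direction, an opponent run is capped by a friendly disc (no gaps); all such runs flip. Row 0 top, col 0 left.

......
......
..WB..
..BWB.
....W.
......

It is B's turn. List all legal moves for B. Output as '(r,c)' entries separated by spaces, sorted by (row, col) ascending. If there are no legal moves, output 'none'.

(1,1): no bracket -> illegal
(1,2): flips 1 -> legal
(1,3): no bracket -> illegal
(2,1): flips 1 -> legal
(2,4): no bracket -> illegal
(3,1): no bracket -> illegal
(3,5): no bracket -> illegal
(4,2): no bracket -> illegal
(4,3): flips 1 -> legal
(4,5): no bracket -> illegal
(5,3): no bracket -> illegal
(5,4): flips 1 -> legal
(5,5): no bracket -> illegal

Answer: (1,2) (2,1) (4,3) (5,4)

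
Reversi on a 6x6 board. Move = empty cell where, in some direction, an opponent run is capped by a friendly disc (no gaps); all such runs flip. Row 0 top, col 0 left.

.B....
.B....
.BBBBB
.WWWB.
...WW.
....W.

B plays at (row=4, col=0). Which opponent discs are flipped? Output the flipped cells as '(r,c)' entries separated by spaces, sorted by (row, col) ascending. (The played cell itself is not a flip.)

Dir NW: edge -> no flip
Dir N: first cell '.' (not opp) -> no flip
Dir NE: opp run (3,1) capped by B -> flip
Dir W: edge -> no flip
Dir E: first cell '.' (not opp) -> no flip
Dir SW: edge -> no flip
Dir S: first cell '.' (not opp) -> no flip
Dir SE: first cell '.' (not opp) -> no flip

Answer: (3,1)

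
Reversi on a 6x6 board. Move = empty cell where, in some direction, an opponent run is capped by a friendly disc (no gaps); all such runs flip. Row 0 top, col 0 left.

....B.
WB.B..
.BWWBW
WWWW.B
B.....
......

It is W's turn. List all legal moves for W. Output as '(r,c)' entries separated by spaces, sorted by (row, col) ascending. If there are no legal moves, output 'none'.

(0,0): flips 1 -> legal
(0,1): flips 2 -> legal
(0,2): no bracket -> illegal
(0,3): flips 1 -> legal
(0,5): no bracket -> illegal
(1,2): flips 2 -> legal
(1,4): no bracket -> illegal
(1,5): flips 1 -> legal
(2,0): flips 1 -> legal
(3,4): no bracket -> illegal
(4,1): no bracket -> illegal
(4,4): no bracket -> illegal
(4,5): flips 1 -> legal
(5,0): flips 1 -> legal
(5,1): no bracket -> illegal

Answer: (0,0) (0,1) (0,3) (1,2) (1,5) (2,0) (4,5) (5,0)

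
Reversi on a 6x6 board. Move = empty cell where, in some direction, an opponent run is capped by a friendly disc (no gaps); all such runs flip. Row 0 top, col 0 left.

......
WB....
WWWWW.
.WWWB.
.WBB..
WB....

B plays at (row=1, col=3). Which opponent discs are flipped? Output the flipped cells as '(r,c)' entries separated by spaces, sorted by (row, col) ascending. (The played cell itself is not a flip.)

Dir NW: first cell '.' (not opp) -> no flip
Dir N: first cell '.' (not opp) -> no flip
Dir NE: first cell '.' (not opp) -> no flip
Dir W: first cell '.' (not opp) -> no flip
Dir E: first cell '.' (not opp) -> no flip
Dir SW: opp run (2,2) (3,1), next='.' -> no flip
Dir S: opp run (2,3) (3,3) capped by B -> flip
Dir SE: opp run (2,4), next='.' -> no flip

Answer: (2,3) (3,3)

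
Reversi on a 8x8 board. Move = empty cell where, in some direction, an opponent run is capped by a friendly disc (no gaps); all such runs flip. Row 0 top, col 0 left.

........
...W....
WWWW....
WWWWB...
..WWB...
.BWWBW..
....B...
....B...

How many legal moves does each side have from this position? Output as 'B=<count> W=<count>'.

-- B to move --
(0,2): no bracket -> illegal
(0,3): no bracket -> illegal
(0,4): no bracket -> illegal
(1,0): flips 3 -> legal
(1,1): flips 2 -> legal
(1,2): flips 1 -> legal
(1,4): no bracket -> illegal
(2,4): flips 2 -> legal
(4,0): no bracket -> illegal
(4,1): flips 2 -> legal
(4,5): no bracket -> illegal
(4,6): flips 1 -> legal
(5,6): flips 1 -> legal
(6,1): flips 2 -> legal
(6,2): flips 1 -> legal
(6,3): no bracket -> illegal
(6,5): no bracket -> illegal
(6,6): flips 1 -> legal
B mobility = 10
-- W to move --
(2,4): no bracket -> illegal
(2,5): flips 1 -> legal
(3,5): flips 2 -> legal
(4,0): no bracket -> illegal
(4,1): no bracket -> illegal
(4,5): flips 2 -> legal
(5,0): flips 1 -> legal
(6,0): flips 1 -> legal
(6,1): no bracket -> illegal
(6,2): no bracket -> illegal
(6,3): no bracket -> illegal
(6,5): flips 1 -> legal
(7,3): flips 1 -> legal
(7,5): flips 1 -> legal
W mobility = 8

Answer: B=10 W=8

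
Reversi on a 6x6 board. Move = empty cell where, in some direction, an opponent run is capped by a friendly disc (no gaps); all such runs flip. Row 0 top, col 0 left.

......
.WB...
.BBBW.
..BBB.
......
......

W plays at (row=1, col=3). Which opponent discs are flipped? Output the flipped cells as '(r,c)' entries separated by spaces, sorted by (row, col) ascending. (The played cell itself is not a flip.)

Answer: (1,2)

Derivation:
Dir NW: first cell '.' (not opp) -> no flip
Dir N: first cell '.' (not opp) -> no flip
Dir NE: first cell '.' (not opp) -> no flip
Dir W: opp run (1,2) capped by W -> flip
Dir E: first cell '.' (not opp) -> no flip
Dir SW: opp run (2,2), next='.' -> no flip
Dir S: opp run (2,3) (3,3), next='.' -> no flip
Dir SE: first cell 'W' (not opp) -> no flip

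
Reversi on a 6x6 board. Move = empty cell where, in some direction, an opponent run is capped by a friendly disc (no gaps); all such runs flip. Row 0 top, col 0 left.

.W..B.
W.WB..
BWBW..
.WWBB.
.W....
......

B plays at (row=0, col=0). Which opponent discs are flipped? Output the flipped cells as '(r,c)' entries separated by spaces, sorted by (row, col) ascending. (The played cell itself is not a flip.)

Answer: (1,0)

Derivation:
Dir NW: edge -> no flip
Dir N: edge -> no flip
Dir NE: edge -> no flip
Dir W: edge -> no flip
Dir E: opp run (0,1), next='.' -> no flip
Dir SW: edge -> no flip
Dir S: opp run (1,0) capped by B -> flip
Dir SE: first cell '.' (not opp) -> no flip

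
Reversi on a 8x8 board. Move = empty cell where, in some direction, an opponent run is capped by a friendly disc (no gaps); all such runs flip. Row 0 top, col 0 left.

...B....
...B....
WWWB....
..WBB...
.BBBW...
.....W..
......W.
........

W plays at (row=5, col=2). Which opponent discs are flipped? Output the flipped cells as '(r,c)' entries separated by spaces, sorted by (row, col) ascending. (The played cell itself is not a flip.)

Dir NW: opp run (4,1), next='.' -> no flip
Dir N: opp run (4,2) capped by W -> flip
Dir NE: opp run (4,3) (3,4), next='.' -> no flip
Dir W: first cell '.' (not opp) -> no flip
Dir E: first cell '.' (not opp) -> no flip
Dir SW: first cell '.' (not opp) -> no flip
Dir S: first cell '.' (not opp) -> no flip
Dir SE: first cell '.' (not opp) -> no flip

Answer: (4,2)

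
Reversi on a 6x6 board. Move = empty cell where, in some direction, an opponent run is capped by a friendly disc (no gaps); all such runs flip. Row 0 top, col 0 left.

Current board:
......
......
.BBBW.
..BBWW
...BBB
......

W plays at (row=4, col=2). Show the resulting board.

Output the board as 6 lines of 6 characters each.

Place W at (4,2); scan 8 dirs for brackets.
Dir NW: first cell '.' (not opp) -> no flip
Dir N: opp run (3,2) (2,2), next='.' -> no flip
Dir NE: opp run (3,3) capped by W -> flip
Dir W: first cell '.' (not opp) -> no flip
Dir E: opp run (4,3) (4,4) (4,5), next=edge -> no flip
Dir SW: first cell '.' (not opp) -> no flip
Dir S: first cell '.' (not opp) -> no flip
Dir SE: first cell '.' (not opp) -> no flip
All flips: (3,3)

Answer: ......
......
.BBBW.
..BWWW
..WBBB
......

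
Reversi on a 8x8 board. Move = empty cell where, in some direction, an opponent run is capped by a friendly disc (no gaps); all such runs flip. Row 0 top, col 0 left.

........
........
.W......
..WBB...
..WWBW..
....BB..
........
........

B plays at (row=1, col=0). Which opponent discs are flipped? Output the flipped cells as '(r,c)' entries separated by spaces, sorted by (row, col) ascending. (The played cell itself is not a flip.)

Answer: (2,1) (3,2) (4,3)

Derivation:
Dir NW: edge -> no flip
Dir N: first cell '.' (not opp) -> no flip
Dir NE: first cell '.' (not opp) -> no flip
Dir W: edge -> no flip
Dir E: first cell '.' (not opp) -> no flip
Dir SW: edge -> no flip
Dir S: first cell '.' (not opp) -> no flip
Dir SE: opp run (2,1) (3,2) (4,3) capped by B -> flip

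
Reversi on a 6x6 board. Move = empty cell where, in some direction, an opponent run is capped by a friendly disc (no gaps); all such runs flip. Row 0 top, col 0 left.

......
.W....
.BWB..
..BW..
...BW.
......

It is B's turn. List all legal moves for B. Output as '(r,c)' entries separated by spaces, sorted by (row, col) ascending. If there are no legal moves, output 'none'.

Answer: (0,1) (1,2) (3,4) (4,5)

Derivation:
(0,0): no bracket -> illegal
(0,1): flips 1 -> legal
(0,2): no bracket -> illegal
(1,0): no bracket -> illegal
(1,2): flips 1 -> legal
(1,3): no bracket -> illegal
(2,0): no bracket -> illegal
(2,4): no bracket -> illegal
(3,1): no bracket -> illegal
(3,4): flips 1 -> legal
(3,5): no bracket -> illegal
(4,2): no bracket -> illegal
(4,5): flips 1 -> legal
(5,3): no bracket -> illegal
(5,4): no bracket -> illegal
(5,5): no bracket -> illegal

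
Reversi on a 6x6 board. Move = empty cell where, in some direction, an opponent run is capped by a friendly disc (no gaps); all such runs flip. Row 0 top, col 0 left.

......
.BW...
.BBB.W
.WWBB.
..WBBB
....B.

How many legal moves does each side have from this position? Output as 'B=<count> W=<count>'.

Answer: B=9 W=8

Derivation:
-- B to move --
(0,1): flips 1 -> legal
(0,2): flips 1 -> legal
(0,3): flips 1 -> legal
(1,3): flips 1 -> legal
(1,4): no bracket -> illegal
(1,5): no bracket -> illegal
(2,0): no bracket -> illegal
(2,4): no bracket -> illegal
(3,0): flips 2 -> legal
(3,5): no bracket -> illegal
(4,0): flips 1 -> legal
(4,1): flips 3 -> legal
(5,1): flips 1 -> legal
(5,2): flips 2 -> legal
(5,3): no bracket -> illegal
B mobility = 9
-- W to move --
(0,0): no bracket -> illegal
(0,1): flips 2 -> legal
(0,2): no bracket -> illegal
(1,0): flips 2 -> legal
(1,3): flips 1 -> legal
(1,4): flips 1 -> legal
(2,0): no bracket -> illegal
(2,4): flips 1 -> legal
(3,0): flips 1 -> legal
(3,5): flips 2 -> legal
(5,2): flips 2 -> legal
(5,3): no bracket -> illegal
(5,5): no bracket -> illegal
W mobility = 8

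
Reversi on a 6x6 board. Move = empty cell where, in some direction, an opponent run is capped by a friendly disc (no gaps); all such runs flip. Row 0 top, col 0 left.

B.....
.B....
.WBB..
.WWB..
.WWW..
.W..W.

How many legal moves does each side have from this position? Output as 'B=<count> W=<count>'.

Answer: B=6 W=6

Derivation:
-- B to move --
(1,0): no bracket -> illegal
(1,2): no bracket -> illegal
(2,0): flips 1 -> legal
(3,0): flips 2 -> legal
(3,4): no bracket -> illegal
(4,0): flips 1 -> legal
(4,4): no bracket -> illegal
(4,5): no bracket -> illegal
(5,0): flips 2 -> legal
(5,2): flips 2 -> legal
(5,3): flips 1 -> legal
(5,5): no bracket -> illegal
B mobility = 6
-- W to move --
(0,1): flips 1 -> legal
(0,2): no bracket -> illegal
(1,0): no bracket -> illegal
(1,2): flips 1 -> legal
(1,3): flips 3 -> legal
(1,4): flips 1 -> legal
(2,0): no bracket -> illegal
(2,4): flips 3 -> legal
(3,4): flips 1 -> legal
(4,4): no bracket -> illegal
W mobility = 6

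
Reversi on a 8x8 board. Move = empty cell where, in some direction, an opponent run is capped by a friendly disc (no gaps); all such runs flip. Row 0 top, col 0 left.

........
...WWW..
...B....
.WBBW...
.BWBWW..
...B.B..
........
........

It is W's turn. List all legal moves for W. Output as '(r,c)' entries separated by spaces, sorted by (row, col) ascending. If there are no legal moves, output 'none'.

(1,2): flips 1 -> legal
(2,1): no bracket -> illegal
(2,2): flips 2 -> legal
(2,4): flips 1 -> legal
(3,0): no bracket -> illegal
(4,0): flips 1 -> legal
(4,6): no bracket -> illegal
(5,0): flips 3 -> legal
(5,1): flips 1 -> legal
(5,2): flips 1 -> legal
(5,4): no bracket -> illegal
(5,6): no bracket -> illegal
(6,2): flips 1 -> legal
(6,3): flips 4 -> legal
(6,4): flips 1 -> legal
(6,5): flips 1 -> legal
(6,6): flips 1 -> legal

Answer: (1,2) (2,2) (2,4) (4,0) (5,0) (5,1) (5,2) (6,2) (6,3) (6,4) (6,5) (6,6)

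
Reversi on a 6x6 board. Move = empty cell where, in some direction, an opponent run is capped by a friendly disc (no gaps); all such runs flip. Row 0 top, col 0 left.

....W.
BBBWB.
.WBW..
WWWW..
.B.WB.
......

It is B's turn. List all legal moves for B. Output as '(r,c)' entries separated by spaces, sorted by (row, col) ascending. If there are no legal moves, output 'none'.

(0,2): no bracket -> illegal
(0,3): no bracket -> illegal
(0,5): no bracket -> illegal
(1,5): no bracket -> illegal
(2,0): flips 1 -> legal
(2,4): flips 1 -> legal
(3,4): flips 1 -> legal
(4,0): flips 1 -> legal
(4,2): flips 2 -> legal
(5,2): no bracket -> illegal
(5,3): no bracket -> illegal
(5,4): flips 3 -> legal

Answer: (2,0) (2,4) (3,4) (4,0) (4,2) (5,4)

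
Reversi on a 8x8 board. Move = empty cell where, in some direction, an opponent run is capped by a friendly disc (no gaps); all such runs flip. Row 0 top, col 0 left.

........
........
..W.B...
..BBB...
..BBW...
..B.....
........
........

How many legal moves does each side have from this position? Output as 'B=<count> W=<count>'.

-- B to move --
(1,1): flips 1 -> legal
(1,2): flips 1 -> legal
(1,3): no bracket -> illegal
(2,1): no bracket -> illegal
(2,3): no bracket -> illegal
(3,1): no bracket -> illegal
(3,5): no bracket -> illegal
(4,5): flips 1 -> legal
(5,3): no bracket -> illegal
(5,4): flips 1 -> legal
(5,5): flips 1 -> legal
B mobility = 5
-- W to move --
(1,3): no bracket -> illegal
(1,4): flips 2 -> legal
(1,5): no bracket -> illegal
(2,1): no bracket -> illegal
(2,3): no bracket -> illegal
(2,5): no bracket -> illegal
(3,1): no bracket -> illegal
(3,5): no bracket -> illegal
(4,1): flips 2 -> legal
(4,5): no bracket -> illegal
(5,1): no bracket -> illegal
(5,3): no bracket -> illegal
(5,4): no bracket -> illegal
(6,1): no bracket -> illegal
(6,2): flips 3 -> legal
(6,3): no bracket -> illegal
W mobility = 3

Answer: B=5 W=3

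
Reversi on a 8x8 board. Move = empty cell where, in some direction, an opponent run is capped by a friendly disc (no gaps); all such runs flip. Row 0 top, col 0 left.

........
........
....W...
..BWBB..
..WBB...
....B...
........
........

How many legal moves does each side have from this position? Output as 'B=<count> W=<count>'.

Answer: B=6 W=8

Derivation:
-- B to move --
(1,3): flips 1 -> legal
(1,4): flips 1 -> legal
(1,5): no bracket -> illegal
(2,2): flips 1 -> legal
(2,3): flips 1 -> legal
(2,5): no bracket -> illegal
(3,1): no bracket -> illegal
(4,1): flips 1 -> legal
(5,1): no bracket -> illegal
(5,2): flips 1 -> legal
(5,3): no bracket -> illegal
B mobility = 6
-- W to move --
(2,1): no bracket -> illegal
(2,2): flips 1 -> legal
(2,3): no bracket -> illegal
(2,5): no bracket -> illegal
(2,6): no bracket -> illegal
(3,1): flips 1 -> legal
(3,6): flips 2 -> legal
(4,1): no bracket -> illegal
(4,5): flips 2 -> legal
(4,6): flips 1 -> legal
(5,2): no bracket -> illegal
(5,3): flips 1 -> legal
(5,5): flips 1 -> legal
(6,3): no bracket -> illegal
(6,4): flips 3 -> legal
(6,5): no bracket -> illegal
W mobility = 8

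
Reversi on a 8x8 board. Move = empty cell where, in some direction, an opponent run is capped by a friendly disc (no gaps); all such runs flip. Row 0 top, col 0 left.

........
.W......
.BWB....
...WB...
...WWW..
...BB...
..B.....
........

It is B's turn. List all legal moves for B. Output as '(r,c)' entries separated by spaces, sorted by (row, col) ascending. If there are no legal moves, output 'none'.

(0,0): no bracket -> illegal
(0,1): flips 1 -> legal
(0,2): no bracket -> illegal
(1,0): no bracket -> illegal
(1,2): no bracket -> illegal
(1,3): no bracket -> illegal
(2,0): no bracket -> illegal
(2,4): no bracket -> illegal
(3,1): no bracket -> illegal
(3,2): flips 2 -> legal
(3,5): flips 1 -> legal
(3,6): flips 1 -> legal
(4,2): no bracket -> illegal
(4,6): no bracket -> illegal
(5,2): flips 1 -> legal
(5,5): no bracket -> illegal
(5,6): flips 1 -> legal

Answer: (0,1) (3,2) (3,5) (3,6) (5,2) (5,6)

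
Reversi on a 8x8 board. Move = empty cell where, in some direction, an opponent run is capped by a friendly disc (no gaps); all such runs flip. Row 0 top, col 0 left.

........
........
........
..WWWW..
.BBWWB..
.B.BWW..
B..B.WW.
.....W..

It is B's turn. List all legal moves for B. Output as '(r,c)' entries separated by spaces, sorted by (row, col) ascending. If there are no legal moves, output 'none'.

(2,1): no bracket -> illegal
(2,2): flips 1 -> legal
(2,3): flips 4 -> legal
(2,4): flips 1 -> legal
(2,5): flips 1 -> legal
(2,6): flips 2 -> legal
(3,1): no bracket -> illegal
(3,6): no bracket -> illegal
(4,6): no bracket -> illegal
(5,2): no bracket -> illegal
(5,6): flips 2 -> legal
(5,7): no bracket -> illegal
(6,4): no bracket -> illegal
(6,7): no bracket -> illegal
(7,4): no bracket -> illegal
(7,6): no bracket -> illegal
(7,7): no bracket -> illegal

Answer: (2,2) (2,3) (2,4) (2,5) (2,6) (5,6)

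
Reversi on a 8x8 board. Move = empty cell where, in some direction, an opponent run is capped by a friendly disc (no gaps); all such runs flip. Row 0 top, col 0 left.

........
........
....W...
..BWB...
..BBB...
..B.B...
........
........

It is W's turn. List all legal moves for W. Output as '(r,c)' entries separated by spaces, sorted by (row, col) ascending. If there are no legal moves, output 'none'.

Answer: (3,1) (3,5) (5,1) (5,3) (5,5) (6,4)

Derivation:
(2,1): no bracket -> illegal
(2,2): no bracket -> illegal
(2,3): no bracket -> illegal
(2,5): no bracket -> illegal
(3,1): flips 1 -> legal
(3,5): flips 1 -> legal
(4,1): no bracket -> illegal
(4,5): no bracket -> illegal
(5,1): flips 1 -> legal
(5,3): flips 1 -> legal
(5,5): flips 1 -> legal
(6,1): no bracket -> illegal
(6,2): no bracket -> illegal
(6,3): no bracket -> illegal
(6,4): flips 3 -> legal
(6,5): no bracket -> illegal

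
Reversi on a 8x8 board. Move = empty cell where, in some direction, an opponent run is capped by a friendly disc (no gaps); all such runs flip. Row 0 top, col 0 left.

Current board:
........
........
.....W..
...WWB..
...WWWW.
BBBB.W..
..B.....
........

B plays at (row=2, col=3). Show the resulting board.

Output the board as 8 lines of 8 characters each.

Answer: ........
........
...B.W..
...BWB..
...BWWW.
BBBB.W..
..B.....
........

Derivation:
Place B at (2,3); scan 8 dirs for brackets.
Dir NW: first cell '.' (not opp) -> no flip
Dir N: first cell '.' (not opp) -> no flip
Dir NE: first cell '.' (not opp) -> no flip
Dir W: first cell '.' (not opp) -> no flip
Dir E: first cell '.' (not opp) -> no flip
Dir SW: first cell '.' (not opp) -> no flip
Dir S: opp run (3,3) (4,3) capped by B -> flip
Dir SE: opp run (3,4) (4,5), next='.' -> no flip
All flips: (3,3) (4,3)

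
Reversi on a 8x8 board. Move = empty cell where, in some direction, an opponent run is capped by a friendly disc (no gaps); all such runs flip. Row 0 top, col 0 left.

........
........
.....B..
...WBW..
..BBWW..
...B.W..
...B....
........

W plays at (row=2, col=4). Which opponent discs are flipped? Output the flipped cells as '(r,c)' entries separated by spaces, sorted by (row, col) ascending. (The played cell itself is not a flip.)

Dir NW: first cell '.' (not opp) -> no flip
Dir N: first cell '.' (not opp) -> no flip
Dir NE: first cell '.' (not opp) -> no flip
Dir W: first cell '.' (not opp) -> no flip
Dir E: opp run (2,5), next='.' -> no flip
Dir SW: first cell 'W' (not opp) -> no flip
Dir S: opp run (3,4) capped by W -> flip
Dir SE: first cell 'W' (not opp) -> no flip

Answer: (3,4)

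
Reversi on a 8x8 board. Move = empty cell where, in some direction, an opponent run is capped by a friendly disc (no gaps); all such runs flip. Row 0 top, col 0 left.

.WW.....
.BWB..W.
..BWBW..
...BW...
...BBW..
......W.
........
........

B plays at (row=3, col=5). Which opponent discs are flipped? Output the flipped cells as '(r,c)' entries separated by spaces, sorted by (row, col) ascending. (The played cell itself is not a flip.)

Dir NW: first cell 'B' (not opp) -> no flip
Dir N: opp run (2,5), next='.' -> no flip
Dir NE: first cell '.' (not opp) -> no flip
Dir W: opp run (3,4) capped by B -> flip
Dir E: first cell '.' (not opp) -> no flip
Dir SW: first cell 'B' (not opp) -> no flip
Dir S: opp run (4,5), next='.' -> no flip
Dir SE: first cell '.' (not opp) -> no flip

Answer: (3,4)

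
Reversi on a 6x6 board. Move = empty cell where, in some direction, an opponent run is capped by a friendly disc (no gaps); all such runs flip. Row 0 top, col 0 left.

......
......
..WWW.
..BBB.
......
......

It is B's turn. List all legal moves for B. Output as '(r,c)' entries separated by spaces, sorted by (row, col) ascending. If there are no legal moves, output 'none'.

(1,1): flips 1 -> legal
(1,2): flips 2 -> legal
(1,3): flips 1 -> legal
(1,4): flips 2 -> legal
(1,5): flips 1 -> legal
(2,1): no bracket -> illegal
(2,5): no bracket -> illegal
(3,1): no bracket -> illegal
(3,5): no bracket -> illegal

Answer: (1,1) (1,2) (1,3) (1,4) (1,5)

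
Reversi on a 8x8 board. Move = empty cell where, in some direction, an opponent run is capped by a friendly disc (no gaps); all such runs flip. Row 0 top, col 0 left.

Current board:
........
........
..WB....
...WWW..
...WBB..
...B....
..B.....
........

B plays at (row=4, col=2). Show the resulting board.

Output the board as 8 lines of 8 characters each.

Place B at (4,2); scan 8 dirs for brackets.
Dir NW: first cell '.' (not opp) -> no flip
Dir N: first cell '.' (not opp) -> no flip
Dir NE: opp run (3,3), next='.' -> no flip
Dir W: first cell '.' (not opp) -> no flip
Dir E: opp run (4,3) capped by B -> flip
Dir SW: first cell '.' (not opp) -> no flip
Dir S: first cell '.' (not opp) -> no flip
Dir SE: first cell 'B' (not opp) -> no flip
All flips: (4,3)

Answer: ........
........
..WB....
...WWW..
..BBBB..
...B....
..B.....
........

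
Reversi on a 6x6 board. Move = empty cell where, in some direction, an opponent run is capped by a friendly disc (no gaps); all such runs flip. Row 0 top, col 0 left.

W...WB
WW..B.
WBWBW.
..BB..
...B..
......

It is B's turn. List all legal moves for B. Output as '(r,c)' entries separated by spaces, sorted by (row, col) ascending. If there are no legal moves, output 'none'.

Answer: (0,1) (0,3) (1,2) (1,5) (2,5) (3,4)

Derivation:
(0,1): flips 1 -> legal
(0,2): no bracket -> illegal
(0,3): flips 1 -> legal
(1,2): flips 1 -> legal
(1,3): no bracket -> illegal
(1,5): flips 1 -> legal
(2,5): flips 1 -> legal
(3,0): no bracket -> illegal
(3,1): no bracket -> illegal
(3,4): flips 1 -> legal
(3,5): no bracket -> illegal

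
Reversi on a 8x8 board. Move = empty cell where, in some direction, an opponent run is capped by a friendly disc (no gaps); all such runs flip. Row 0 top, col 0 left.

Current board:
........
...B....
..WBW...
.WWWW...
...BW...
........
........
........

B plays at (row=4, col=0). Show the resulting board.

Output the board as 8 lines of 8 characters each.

Place B at (4,0); scan 8 dirs for brackets.
Dir NW: edge -> no flip
Dir N: first cell '.' (not opp) -> no flip
Dir NE: opp run (3,1) (2,2) capped by B -> flip
Dir W: edge -> no flip
Dir E: first cell '.' (not opp) -> no flip
Dir SW: edge -> no flip
Dir S: first cell '.' (not opp) -> no flip
Dir SE: first cell '.' (not opp) -> no flip
All flips: (2,2) (3,1)

Answer: ........
...B....
..BBW...
.BWWW...
B..BW...
........
........
........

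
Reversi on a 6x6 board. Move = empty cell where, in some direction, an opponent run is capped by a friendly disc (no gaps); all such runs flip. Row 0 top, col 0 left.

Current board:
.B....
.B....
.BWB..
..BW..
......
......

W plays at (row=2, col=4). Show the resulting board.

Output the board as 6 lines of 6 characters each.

Answer: .B....
.B....
.BWWW.
..BW..
......
......

Derivation:
Place W at (2,4); scan 8 dirs for brackets.
Dir NW: first cell '.' (not opp) -> no flip
Dir N: first cell '.' (not opp) -> no flip
Dir NE: first cell '.' (not opp) -> no flip
Dir W: opp run (2,3) capped by W -> flip
Dir E: first cell '.' (not opp) -> no flip
Dir SW: first cell 'W' (not opp) -> no flip
Dir S: first cell '.' (not opp) -> no flip
Dir SE: first cell '.' (not opp) -> no flip
All flips: (2,3)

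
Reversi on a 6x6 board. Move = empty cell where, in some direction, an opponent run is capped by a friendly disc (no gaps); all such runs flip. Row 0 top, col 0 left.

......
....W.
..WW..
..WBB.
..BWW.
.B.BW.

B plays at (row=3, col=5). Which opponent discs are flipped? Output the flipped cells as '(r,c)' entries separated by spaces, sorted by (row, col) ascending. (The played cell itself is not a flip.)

Dir NW: first cell '.' (not opp) -> no flip
Dir N: first cell '.' (not opp) -> no flip
Dir NE: edge -> no flip
Dir W: first cell 'B' (not opp) -> no flip
Dir E: edge -> no flip
Dir SW: opp run (4,4) capped by B -> flip
Dir S: first cell '.' (not opp) -> no flip
Dir SE: edge -> no flip

Answer: (4,4)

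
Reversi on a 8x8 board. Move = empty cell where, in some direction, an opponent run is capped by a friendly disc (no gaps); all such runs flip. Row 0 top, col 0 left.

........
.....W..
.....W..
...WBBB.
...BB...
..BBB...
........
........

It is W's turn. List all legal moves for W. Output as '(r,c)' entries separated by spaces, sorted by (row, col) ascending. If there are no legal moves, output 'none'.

(2,3): no bracket -> illegal
(2,4): no bracket -> illegal
(2,6): no bracket -> illegal
(2,7): no bracket -> illegal
(3,2): no bracket -> illegal
(3,7): flips 3 -> legal
(4,1): no bracket -> illegal
(4,2): no bracket -> illegal
(4,5): flips 1 -> legal
(4,6): no bracket -> illegal
(4,7): flips 1 -> legal
(5,1): no bracket -> illegal
(5,5): flips 1 -> legal
(6,1): flips 3 -> legal
(6,2): no bracket -> illegal
(6,3): flips 2 -> legal
(6,4): no bracket -> illegal
(6,5): no bracket -> illegal

Answer: (3,7) (4,5) (4,7) (5,5) (6,1) (6,3)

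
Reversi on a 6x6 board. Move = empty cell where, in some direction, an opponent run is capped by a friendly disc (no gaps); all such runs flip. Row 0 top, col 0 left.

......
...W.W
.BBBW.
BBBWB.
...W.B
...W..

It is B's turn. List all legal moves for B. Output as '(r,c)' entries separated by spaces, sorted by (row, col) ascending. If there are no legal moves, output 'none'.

(0,2): no bracket -> illegal
(0,3): flips 1 -> legal
(0,4): flips 1 -> legal
(0,5): no bracket -> illegal
(1,2): no bracket -> illegal
(1,4): flips 1 -> legal
(2,5): flips 1 -> legal
(3,5): no bracket -> illegal
(4,2): no bracket -> illegal
(4,4): flips 1 -> legal
(5,2): flips 1 -> legal
(5,4): flips 1 -> legal

Answer: (0,3) (0,4) (1,4) (2,5) (4,4) (5,2) (5,4)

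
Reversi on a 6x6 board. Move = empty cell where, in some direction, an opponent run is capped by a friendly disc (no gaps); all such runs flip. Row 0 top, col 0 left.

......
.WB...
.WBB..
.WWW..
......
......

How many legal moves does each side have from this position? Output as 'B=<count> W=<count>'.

-- B to move --
(0,0): flips 1 -> legal
(0,1): no bracket -> illegal
(0,2): no bracket -> illegal
(1,0): flips 1 -> legal
(2,0): flips 1 -> legal
(2,4): no bracket -> illegal
(3,0): flips 1 -> legal
(3,4): no bracket -> illegal
(4,0): flips 1 -> legal
(4,1): flips 1 -> legal
(4,2): flips 1 -> legal
(4,3): flips 1 -> legal
(4,4): flips 1 -> legal
B mobility = 9
-- W to move --
(0,1): no bracket -> illegal
(0,2): flips 2 -> legal
(0,3): flips 1 -> legal
(1,3): flips 3 -> legal
(1,4): flips 1 -> legal
(2,4): flips 2 -> legal
(3,4): no bracket -> illegal
W mobility = 5

Answer: B=9 W=5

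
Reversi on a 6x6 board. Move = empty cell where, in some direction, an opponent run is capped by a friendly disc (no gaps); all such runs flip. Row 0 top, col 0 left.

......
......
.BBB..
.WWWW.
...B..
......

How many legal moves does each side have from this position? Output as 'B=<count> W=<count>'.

Answer: B=6 W=8

Derivation:
-- B to move --
(2,0): no bracket -> illegal
(2,4): no bracket -> illegal
(2,5): flips 1 -> legal
(3,0): no bracket -> illegal
(3,5): no bracket -> illegal
(4,0): flips 1 -> legal
(4,1): flips 2 -> legal
(4,2): flips 1 -> legal
(4,4): flips 1 -> legal
(4,5): flips 1 -> legal
B mobility = 6
-- W to move --
(1,0): flips 1 -> legal
(1,1): flips 2 -> legal
(1,2): flips 2 -> legal
(1,3): flips 2 -> legal
(1,4): flips 1 -> legal
(2,0): no bracket -> illegal
(2,4): no bracket -> illegal
(3,0): no bracket -> illegal
(4,2): no bracket -> illegal
(4,4): no bracket -> illegal
(5,2): flips 1 -> legal
(5,3): flips 1 -> legal
(5,4): flips 1 -> legal
W mobility = 8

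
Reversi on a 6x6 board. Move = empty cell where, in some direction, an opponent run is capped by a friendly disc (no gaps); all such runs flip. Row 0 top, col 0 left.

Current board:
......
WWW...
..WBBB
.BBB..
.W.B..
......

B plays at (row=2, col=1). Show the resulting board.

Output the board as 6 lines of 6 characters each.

Answer: ......
WWW...
.BBBBB
.BBB..
.W.B..
......

Derivation:
Place B at (2,1); scan 8 dirs for brackets.
Dir NW: opp run (1,0), next=edge -> no flip
Dir N: opp run (1,1), next='.' -> no flip
Dir NE: opp run (1,2), next='.' -> no flip
Dir W: first cell '.' (not opp) -> no flip
Dir E: opp run (2,2) capped by B -> flip
Dir SW: first cell '.' (not opp) -> no flip
Dir S: first cell 'B' (not opp) -> no flip
Dir SE: first cell 'B' (not opp) -> no flip
All flips: (2,2)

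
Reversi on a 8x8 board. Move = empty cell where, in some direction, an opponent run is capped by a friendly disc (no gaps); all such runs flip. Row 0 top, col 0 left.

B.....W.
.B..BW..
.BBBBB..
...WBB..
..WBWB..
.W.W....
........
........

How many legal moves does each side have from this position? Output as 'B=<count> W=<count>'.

Answer: B=9 W=6

Derivation:
-- B to move --
(0,4): no bracket -> illegal
(0,5): flips 1 -> legal
(0,7): no bracket -> illegal
(1,6): flips 1 -> legal
(1,7): no bracket -> illegal
(2,6): no bracket -> illegal
(3,1): no bracket -> illegal
(3,2): flips 1 -> legal
(4,0): no bracket -> illegal
(4,1): flips 1 -> legal
(5,0): no bracket -> illegal
(5,2): no bracket -> illegal
(5,4): flips 1 -> legal
(5,5): flips 2 -> legal
(6,0): flips 3 -> legal
(6,1): no bracket -> illegal
(6,2): flips 2 -> legal
(6,3): flips 1 -> legal
(6,4): no bracket -> illegal
B mobility = 9
-- W to move --
(0,1): no bracket -> illegal
(0,2): no bracket -> illegal
(0,3): no bracket -> illegal
(0,4): flips 3 -> legal
(0,5): no bracket -> illegal
(1,0): no bracket -> illegal
(1,2): no bracket -> illegal
(1,3): flips 2 -> legal
(1,6): no bracket -> illegal
(2,0): no bracket -> illegal
(2,6): flips 1 -> legal
(3,0): no bracket -> illegal
(3,1): no bracket -> illegal
(3,2): no bracket -> illegal
(3,6): flips 2 -> legal
(4,6): flips 1 -> legal
(5,2): no bracket -> illegal
(5,4): no bracket -> illegal
(5,5): flips 3 -> legal
(5,6): no bracket -> illegal
W mobility = 6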